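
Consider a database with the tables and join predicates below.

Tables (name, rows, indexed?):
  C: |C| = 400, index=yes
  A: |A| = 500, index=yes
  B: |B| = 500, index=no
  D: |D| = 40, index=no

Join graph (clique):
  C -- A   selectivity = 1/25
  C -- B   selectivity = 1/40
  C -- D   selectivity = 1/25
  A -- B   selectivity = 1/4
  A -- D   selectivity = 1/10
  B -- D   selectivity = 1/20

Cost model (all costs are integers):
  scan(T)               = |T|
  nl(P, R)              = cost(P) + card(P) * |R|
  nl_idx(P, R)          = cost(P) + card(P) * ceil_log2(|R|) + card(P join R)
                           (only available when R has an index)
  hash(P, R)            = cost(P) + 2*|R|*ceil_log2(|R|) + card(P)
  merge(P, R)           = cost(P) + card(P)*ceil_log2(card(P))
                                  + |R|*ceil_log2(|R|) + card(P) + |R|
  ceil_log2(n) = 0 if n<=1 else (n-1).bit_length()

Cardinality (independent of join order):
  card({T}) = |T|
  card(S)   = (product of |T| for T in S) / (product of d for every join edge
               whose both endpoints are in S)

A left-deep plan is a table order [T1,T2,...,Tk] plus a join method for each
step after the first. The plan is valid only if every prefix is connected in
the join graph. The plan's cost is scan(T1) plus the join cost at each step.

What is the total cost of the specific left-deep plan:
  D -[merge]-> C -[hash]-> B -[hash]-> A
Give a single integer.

23360

step 1: scan D: cost=40, card=40
step 2: join C via merge
    card(P join C) = 40*400/(25) = 640
    cost = 40 + 40*6 + 400*9 + 40 + 400 = 4320
step 3: join B via hash
    card(P join B) = 640*500/(40*20) = 400
    cost = 4320 + 2*500*9 + 640 = 13960
step 4: join A via hash
    card(P join A) = 400*500/(25*4*10) = 200
    cost = 13960 + 2*500*9 + 400 = 23360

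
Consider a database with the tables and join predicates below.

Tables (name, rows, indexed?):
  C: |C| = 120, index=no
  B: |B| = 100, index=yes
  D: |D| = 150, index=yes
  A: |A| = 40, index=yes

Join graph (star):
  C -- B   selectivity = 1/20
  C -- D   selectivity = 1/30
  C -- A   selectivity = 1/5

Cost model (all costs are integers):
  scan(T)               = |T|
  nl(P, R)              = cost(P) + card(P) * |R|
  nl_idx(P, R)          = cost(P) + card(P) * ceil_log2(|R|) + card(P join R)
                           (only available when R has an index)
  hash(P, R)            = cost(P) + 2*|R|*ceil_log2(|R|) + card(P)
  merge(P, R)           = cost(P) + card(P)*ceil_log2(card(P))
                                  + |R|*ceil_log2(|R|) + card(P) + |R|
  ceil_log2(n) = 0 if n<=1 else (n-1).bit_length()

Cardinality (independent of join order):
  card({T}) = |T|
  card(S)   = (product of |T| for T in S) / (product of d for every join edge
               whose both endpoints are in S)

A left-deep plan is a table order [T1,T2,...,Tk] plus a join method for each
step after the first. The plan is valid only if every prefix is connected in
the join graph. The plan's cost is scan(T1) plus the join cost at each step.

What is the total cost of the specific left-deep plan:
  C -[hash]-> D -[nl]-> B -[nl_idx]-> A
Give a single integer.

104640

step 1: scan C: cost=120, card=120
step 2: join D via hash
    card(P join D) = 120*150/(30) = 600
    cost = 120 + 2*150*8 + 120 = 2640
step 3: join B via nl
    card(P join B) = 600*100/(20) = 3000
    cost = 2640 + 600*100 = 62640
step 4: join A via nl_idx
    card(P join A) = 3000*40/(5) = 24000
    cost = 62640 + 3000*6 + 24000 = 104640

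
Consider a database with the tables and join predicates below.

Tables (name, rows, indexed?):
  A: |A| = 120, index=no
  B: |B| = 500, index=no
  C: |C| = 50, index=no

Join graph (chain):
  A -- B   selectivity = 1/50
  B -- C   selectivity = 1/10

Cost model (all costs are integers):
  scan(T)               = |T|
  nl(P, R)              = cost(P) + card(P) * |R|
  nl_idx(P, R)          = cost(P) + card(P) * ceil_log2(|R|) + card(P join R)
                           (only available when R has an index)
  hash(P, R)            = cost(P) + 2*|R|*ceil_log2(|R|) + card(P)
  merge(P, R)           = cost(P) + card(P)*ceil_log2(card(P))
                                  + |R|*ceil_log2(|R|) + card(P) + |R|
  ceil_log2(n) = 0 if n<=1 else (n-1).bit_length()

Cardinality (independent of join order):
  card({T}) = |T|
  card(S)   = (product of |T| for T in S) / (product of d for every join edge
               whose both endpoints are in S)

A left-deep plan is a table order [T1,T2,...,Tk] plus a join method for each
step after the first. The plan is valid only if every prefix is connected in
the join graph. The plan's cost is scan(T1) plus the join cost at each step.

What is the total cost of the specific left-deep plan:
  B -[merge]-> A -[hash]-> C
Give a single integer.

step 1: scan B: cost=500, card=500
step 2: join A via merge
    card(P join A) = 500*120/(50) = 1200
    cost = 500 + 500*9 + 120*7 + 500 + 120 = 6460
step 3: join C via hash
    card(P join C) = 1200*50/(10) = 6000
    cost = 6460 + 2*50*6 + 1200 = 8260

8260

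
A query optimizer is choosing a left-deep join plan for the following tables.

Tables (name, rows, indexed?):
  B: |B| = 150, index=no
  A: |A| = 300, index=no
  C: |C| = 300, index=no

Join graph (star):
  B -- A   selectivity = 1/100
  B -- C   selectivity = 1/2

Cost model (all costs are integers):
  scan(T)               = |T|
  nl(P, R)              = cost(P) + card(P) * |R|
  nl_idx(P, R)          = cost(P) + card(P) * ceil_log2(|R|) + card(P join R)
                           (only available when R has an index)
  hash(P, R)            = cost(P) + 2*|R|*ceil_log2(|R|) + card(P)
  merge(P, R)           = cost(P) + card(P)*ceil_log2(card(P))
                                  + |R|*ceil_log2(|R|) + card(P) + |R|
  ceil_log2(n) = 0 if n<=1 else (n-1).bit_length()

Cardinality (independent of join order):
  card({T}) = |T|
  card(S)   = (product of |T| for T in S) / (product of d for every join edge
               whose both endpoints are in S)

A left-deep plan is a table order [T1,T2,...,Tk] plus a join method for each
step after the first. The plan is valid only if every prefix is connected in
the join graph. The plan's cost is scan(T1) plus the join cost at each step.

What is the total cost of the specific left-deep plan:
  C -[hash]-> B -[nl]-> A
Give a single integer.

6753000

step 1: scan C: cost=300, card=300
step 2: join B via hash
    card(P join B) = 300*150/(2) = 22500
    cost = 300 + 2*150*8 + 300 = 3000
step 3: join A via nl
    card(P join A) = 22500*300/(100) = 67500
    cost = 3000 + 22500*300 = 6753000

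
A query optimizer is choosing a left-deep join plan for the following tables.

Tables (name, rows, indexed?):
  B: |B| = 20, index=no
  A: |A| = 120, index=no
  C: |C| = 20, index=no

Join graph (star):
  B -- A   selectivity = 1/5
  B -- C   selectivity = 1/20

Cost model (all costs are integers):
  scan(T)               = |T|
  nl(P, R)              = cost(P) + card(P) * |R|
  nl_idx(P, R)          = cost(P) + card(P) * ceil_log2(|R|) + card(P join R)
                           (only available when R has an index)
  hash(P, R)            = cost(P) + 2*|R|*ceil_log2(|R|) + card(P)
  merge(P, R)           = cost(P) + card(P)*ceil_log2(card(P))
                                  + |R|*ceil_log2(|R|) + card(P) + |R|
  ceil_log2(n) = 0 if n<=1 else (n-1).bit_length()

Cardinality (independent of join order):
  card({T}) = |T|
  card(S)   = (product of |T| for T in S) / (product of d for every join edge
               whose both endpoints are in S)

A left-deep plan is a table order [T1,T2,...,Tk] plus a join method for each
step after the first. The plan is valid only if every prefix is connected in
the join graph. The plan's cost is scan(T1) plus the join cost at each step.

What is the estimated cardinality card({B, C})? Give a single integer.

20

Tables in S: B(20), C(20)
Edges inside S: B-C(d=20)
numerator = 20 * 20 = 400
denominator = 20 = 20
card(S) = 400 / 20 = 20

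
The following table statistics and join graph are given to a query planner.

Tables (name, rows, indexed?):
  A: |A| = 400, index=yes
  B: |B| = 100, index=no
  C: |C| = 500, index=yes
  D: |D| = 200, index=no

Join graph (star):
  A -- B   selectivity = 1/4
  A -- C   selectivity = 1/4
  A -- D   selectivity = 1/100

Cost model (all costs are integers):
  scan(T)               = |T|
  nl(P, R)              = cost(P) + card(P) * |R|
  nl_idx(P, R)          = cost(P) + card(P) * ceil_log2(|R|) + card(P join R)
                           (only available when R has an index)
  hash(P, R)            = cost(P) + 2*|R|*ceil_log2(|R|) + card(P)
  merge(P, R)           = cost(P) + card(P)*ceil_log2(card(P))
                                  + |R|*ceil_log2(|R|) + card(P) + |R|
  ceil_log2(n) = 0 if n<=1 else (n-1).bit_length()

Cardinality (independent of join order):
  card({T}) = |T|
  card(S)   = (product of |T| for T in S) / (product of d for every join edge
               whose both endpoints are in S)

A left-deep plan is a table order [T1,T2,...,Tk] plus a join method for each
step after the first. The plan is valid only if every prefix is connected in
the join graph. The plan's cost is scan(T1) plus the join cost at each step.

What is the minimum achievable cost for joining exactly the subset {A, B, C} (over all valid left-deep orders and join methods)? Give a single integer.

Selinger DP over subsets of {A,B,C}:
  {A}: scan cost=400, card=400
  {B}: scan cost=100, card=100
  {C}: scan cost=500, card=500
  {AB}: card=10000; try (B,hash)→2200, (A,merge)→4900, (B,merge)→5200, (A,hash)→7400, (A,nl_idx)→11000, (A,nl)→40100 …(+1); best=2200 via (B,hash)
  {AC}: card=50000; try (A,hash)→8200, (C,merge)→9400, (A,merge)→9500, (C,hash)→9800, (C,nl_idx)→54000, (A,nl_idx)→55000 …(+2); best=8200 via (A,hash)
  {ABC}: card=1250000; try (C,hash)→21200, (B,hash)→59600, (C,merge)→157200, (B,merge)→859000, (C,nl_idx)→1342200, (C,nl)→5002200 …(+1); best=21200 via (C,hash)

21200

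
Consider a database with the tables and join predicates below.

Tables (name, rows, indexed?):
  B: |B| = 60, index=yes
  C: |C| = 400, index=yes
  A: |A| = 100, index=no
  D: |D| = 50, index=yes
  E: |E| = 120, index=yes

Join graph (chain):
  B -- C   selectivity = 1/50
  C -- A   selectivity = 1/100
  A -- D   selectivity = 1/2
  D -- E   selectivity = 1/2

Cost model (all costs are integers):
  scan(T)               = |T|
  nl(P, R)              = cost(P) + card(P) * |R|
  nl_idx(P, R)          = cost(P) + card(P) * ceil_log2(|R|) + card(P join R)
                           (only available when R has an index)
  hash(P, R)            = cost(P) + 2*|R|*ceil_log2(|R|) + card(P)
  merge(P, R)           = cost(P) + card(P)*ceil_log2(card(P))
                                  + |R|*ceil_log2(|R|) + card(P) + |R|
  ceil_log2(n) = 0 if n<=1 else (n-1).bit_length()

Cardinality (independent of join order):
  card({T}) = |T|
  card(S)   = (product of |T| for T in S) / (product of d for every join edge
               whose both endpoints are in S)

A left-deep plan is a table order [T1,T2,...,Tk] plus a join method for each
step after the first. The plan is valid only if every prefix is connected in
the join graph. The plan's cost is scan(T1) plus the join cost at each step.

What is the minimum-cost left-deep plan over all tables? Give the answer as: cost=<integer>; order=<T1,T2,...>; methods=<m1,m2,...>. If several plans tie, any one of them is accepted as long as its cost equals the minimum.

cost=17280; order=A,C,B,D,E; methods=nl_idx,hash,hash,hash

Selinger DP (subsets sized 1..n):
  {B}: scan cost=60, card=60
  {C}: scan cost=400, card=400
  {A}: scan cost=100, card=100
  {D}: scan cost=50, card=50
  {E}: scan cost=120, card=120
  {BC}: card=480; try (C,nl_idx)→1080, (B,hash)→1520, (B,nl_idx)→3280, (C,merge)→4480, (B,merge)→4820, (C,hash)→7320 …(+2); best=1080 via (C,nl_idx)
  {AC}: card=400; try (C,nl_idx)→1400, (A,hash)→2200, (C,merge)→4900, (A,merge)→5200, (C,hash)→7400, (C,nl)→40100 …(+1); best=1400 via (C,nl_idx)
  {AD}: card=2500; try (D,hash)→800, (A,merge)→1200, (D,merge)→1250, (A,hash)→1500, (D,nl_idx)→3200, (A,nl)→5050 …(+1); best=800 via (D,hash)
  {DE}: card=3000; try (D,hash)→840, (E,merge)→1360, (D,merge)→1430, (E,hash)→1780, (E,nl_idx)→3400, (D,nl_idx)→3840 …(+2); best=840 via (D,hash)
  {ABC}: card=480; try (B,hash)→2520, (A,hash)→2960, (B,nl_idx)→4280, (B,merge)→5820, (A,merge)→6680, (B,nl)→25400 …(+1); best=2520 via (B,hash)
  {ACD}: card=10000; try (D,hash)→2400, (D,merge)→5750, (C,hash)→10500, (D,nl_idx)→13800, (D,nl)→21400, (C,nl_idx)→33300 …(+2); best=2400 via (D,hash)
  {ADE}: card=150000; try (E,hash)→4980, (A,hash)→5240, (E,merge)→34260, (A,merge)→40640, (E,nl_idx)→168300, (E,nl)→300800 …(+1); best=4980 via (E,hash)
  {ABCD}: card=12000; try (D,hash)→3600, (D,merge)→7670, (B,hash)→13120, (D,nl_idx)→17400, (D,nl)→26520, (B,nl_idx)→74400 …(+2); best=3600 via (D,hash)
  {ACDE}: card=600000; try (E,hash)→14080, (E,merge)→153360, (C,hash)→162180, (E,nl_idx)→672400, (E,nl)→1202400, (C,nl_idx)→1954980 …(+2); best=14080 via (E,hash)
  {ABCDE}: card=720000; try (E,hash)→17280, (E,merge)→184560, (B,hash)→614800, (E,nl_idx)→807600, (E,nl)→1443600, (B,nl_idx)→4334080 …(+2); best=17280 via (E,hash)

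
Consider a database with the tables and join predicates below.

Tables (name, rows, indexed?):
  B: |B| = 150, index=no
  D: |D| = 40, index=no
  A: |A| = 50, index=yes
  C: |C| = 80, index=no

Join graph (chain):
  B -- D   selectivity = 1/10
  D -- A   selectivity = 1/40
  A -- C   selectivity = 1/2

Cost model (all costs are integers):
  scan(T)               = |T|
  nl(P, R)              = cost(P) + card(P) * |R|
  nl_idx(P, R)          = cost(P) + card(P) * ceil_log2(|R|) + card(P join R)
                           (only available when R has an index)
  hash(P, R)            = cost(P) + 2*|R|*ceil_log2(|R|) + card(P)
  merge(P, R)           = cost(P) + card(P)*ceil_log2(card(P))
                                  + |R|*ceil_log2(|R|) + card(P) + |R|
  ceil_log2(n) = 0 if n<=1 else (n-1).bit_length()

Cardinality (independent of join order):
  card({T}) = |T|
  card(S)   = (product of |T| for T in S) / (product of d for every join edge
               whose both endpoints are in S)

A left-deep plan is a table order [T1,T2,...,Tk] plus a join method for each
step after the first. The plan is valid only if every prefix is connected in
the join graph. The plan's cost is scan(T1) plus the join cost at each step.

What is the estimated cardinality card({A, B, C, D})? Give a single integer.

Tables in S: A(50), B(150), C(80), D(40)
Edges inside S: B-D(d=10), D-A(d=40), A-C(d=2)
numerator = 50 * 150 * 80 * 40 = 24000000
denominator = 10 * 40 * 2 = 800
card(S) = 24000000 / 800 = 30000

30000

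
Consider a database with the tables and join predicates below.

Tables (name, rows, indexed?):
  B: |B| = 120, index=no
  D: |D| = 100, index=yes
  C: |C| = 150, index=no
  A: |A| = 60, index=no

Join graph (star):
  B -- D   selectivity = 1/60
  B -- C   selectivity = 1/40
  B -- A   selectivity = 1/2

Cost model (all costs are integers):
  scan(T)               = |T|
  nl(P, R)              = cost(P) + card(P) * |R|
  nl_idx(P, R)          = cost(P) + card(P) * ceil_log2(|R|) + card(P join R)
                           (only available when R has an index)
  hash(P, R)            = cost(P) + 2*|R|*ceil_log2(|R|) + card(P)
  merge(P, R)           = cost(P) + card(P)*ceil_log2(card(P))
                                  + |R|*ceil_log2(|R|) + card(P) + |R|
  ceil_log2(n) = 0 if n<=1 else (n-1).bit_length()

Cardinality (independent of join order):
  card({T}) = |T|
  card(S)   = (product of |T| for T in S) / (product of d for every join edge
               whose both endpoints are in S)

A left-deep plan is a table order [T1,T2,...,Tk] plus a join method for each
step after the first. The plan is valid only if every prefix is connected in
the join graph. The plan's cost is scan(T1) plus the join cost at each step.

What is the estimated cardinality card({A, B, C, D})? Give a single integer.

Tables in S: A(60), B(120), C(150), D(100)
Edges inside S: B-D(d=60), B-C(d=40), B-A(d=2)
numerator = 60 * 120 * 150 * 100 = 108000000
denominator = 60 * 40 * 2 = 4800
card(S) = 108000000 / 4800 = 22500

22500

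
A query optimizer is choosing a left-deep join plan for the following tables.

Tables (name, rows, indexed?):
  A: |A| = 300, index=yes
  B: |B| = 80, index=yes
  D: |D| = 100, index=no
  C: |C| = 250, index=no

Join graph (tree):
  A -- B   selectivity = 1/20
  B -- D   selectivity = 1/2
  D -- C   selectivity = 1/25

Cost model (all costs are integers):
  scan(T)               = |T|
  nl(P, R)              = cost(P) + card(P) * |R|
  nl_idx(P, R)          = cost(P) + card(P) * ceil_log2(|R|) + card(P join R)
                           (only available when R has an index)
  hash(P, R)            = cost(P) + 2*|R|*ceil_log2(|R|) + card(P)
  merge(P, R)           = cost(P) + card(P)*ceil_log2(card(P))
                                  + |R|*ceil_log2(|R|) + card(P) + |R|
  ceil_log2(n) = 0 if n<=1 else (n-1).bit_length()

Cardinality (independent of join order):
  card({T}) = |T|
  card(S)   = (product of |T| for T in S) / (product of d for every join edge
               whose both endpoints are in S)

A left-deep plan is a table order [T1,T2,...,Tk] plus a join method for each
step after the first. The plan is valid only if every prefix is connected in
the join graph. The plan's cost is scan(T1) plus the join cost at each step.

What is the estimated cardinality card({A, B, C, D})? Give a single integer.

Tables in S: A(300), B(80), C(250), D(100)
Edges inside S: A-B(d=20), B-D(d=2), D-C(d=25)
numerator = 300 * 80 * 250 * 100 = 600000000
denominator = 20 * 2 * 25 = 1000
card(S) = 600000000 / 1000 = 600000

600000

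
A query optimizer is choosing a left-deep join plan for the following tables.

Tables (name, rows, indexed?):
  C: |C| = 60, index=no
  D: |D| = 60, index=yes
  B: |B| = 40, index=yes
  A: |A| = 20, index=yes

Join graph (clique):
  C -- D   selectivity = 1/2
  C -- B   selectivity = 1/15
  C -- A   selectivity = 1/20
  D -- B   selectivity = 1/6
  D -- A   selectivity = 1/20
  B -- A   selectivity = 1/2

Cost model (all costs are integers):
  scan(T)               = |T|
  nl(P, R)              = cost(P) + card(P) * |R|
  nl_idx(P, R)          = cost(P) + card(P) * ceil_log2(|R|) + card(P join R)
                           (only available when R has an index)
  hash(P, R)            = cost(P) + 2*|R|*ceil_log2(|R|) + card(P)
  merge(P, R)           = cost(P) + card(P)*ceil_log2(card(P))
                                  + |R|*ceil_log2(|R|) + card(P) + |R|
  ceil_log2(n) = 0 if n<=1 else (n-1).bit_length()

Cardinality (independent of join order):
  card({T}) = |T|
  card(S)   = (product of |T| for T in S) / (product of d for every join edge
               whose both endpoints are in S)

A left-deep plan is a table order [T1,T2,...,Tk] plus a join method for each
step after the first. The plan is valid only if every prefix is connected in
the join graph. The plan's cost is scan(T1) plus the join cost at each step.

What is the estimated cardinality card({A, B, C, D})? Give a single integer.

Tables in S: A(20), B(40), C(60), D(60)
Edges inside S: C-D(d=2), C-B(d=15), C-A(d=20), D-B(d=6), D-A(d=20), B-A(d=2)
numerator = 20 * 40 * 60 * 60 = 2880000
denominator = 2 * 15 * 20 * 6 * 20 * 2 = 144000
card(S) = 2880000 / 144000 = 20

20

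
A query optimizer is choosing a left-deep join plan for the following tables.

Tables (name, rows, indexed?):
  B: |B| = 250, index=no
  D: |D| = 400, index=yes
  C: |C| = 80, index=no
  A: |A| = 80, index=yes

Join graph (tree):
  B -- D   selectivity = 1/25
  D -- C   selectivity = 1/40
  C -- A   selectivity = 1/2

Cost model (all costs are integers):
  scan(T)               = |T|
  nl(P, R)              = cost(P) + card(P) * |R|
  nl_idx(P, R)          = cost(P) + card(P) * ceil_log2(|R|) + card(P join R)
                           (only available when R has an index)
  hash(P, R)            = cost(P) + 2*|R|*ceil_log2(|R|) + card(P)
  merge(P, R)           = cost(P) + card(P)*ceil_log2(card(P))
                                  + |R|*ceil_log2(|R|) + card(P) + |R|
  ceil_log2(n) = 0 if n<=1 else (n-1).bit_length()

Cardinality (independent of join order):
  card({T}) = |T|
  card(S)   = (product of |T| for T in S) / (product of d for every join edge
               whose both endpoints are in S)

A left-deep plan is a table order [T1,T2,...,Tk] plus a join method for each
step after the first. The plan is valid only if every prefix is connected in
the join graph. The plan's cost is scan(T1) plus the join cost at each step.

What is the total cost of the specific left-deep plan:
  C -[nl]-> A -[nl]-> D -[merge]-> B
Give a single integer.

1800730

step 1: scan C: cost=80, card=80
step 2: join A via nl
    card(P join A) = 80*80/(2) = 3200
    cost = 80 + 80*80 = 6480
step 3: join D via nl
    card(P join D) = 3200*400/(40) = 32000
    cost = 6480 + 3200*400 = 1286480
step 4: join B via merge
    card(P join B) = 32000*250/(25) = 320000
    cost = 1286480 + 32000*15 + 250*8 + 32000 + 250 = 1800730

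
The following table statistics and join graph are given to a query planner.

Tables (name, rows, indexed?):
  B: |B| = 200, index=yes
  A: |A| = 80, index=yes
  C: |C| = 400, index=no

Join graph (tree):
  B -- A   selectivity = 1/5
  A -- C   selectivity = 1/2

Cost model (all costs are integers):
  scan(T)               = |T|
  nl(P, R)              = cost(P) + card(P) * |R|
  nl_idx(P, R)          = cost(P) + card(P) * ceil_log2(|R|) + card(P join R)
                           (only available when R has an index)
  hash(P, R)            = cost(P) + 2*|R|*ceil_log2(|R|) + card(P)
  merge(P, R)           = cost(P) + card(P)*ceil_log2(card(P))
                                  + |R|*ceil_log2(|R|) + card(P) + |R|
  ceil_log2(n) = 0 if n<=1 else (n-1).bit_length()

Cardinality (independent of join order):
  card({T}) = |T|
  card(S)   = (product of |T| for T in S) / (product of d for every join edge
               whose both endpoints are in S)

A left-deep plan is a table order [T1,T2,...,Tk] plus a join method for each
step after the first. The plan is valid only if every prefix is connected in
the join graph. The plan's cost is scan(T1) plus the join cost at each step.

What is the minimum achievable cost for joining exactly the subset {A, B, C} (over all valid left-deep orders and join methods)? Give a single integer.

11920

Selinger DP over subsets of {A,B,C}:
  {B}: scan cost=200, card=200
  {A}: scan cost=80, card=80
  {C}: scan cost=400, card=400
  {AB}: card=3200; try (A,hash)→1520, (B,merge)→2520, (A,merge)→2640, (B,hash)→3360, (B,nl_idx)→3920, (A,nl_idx)→4800 …(+2); best=1520 via (A,hash)
  {AC}: card=16000; try (A,hash)→1920, (C,merge)→4720, (A,merge)→5040, (C,hash)→7360, (A,nl_idx)→19200, (C,nl)→32080 …(+1); best=1920 via (A,hash)
  {ABC}: card=640000; try (C,hash)→11920, (B,hash)→21120, (C,merge)→47120, (B,merge)→243720, (B,nl_idx)→769920, (C,nl)→1281520 …(+1); best=11920 via (C,hash)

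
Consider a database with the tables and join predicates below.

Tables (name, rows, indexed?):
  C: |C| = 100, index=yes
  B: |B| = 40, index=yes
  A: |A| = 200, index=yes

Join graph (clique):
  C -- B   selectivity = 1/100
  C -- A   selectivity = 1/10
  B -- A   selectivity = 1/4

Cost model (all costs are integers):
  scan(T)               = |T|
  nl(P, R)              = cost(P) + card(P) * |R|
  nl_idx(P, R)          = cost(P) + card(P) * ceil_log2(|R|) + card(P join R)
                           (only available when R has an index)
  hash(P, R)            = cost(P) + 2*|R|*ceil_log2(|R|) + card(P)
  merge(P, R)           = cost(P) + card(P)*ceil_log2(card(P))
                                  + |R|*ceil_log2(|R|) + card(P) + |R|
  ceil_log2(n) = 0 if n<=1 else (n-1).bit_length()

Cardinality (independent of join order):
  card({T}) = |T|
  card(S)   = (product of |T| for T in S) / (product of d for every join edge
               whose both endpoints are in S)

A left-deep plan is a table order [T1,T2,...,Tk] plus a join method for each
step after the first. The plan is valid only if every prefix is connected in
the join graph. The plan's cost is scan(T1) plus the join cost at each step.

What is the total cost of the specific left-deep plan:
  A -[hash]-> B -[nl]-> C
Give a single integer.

200880

step 1: scan A: cost=200, card=200
step 2: join B via hash
    card(P join B) = 200*40/(4) = 2000
    cost = 200 + 2*40*6 + 200 = 880
step 3: join C via nl
    card(P join C) = 2000*100/(100*10) = 200
    cost = 880 + 2000*100 = 200880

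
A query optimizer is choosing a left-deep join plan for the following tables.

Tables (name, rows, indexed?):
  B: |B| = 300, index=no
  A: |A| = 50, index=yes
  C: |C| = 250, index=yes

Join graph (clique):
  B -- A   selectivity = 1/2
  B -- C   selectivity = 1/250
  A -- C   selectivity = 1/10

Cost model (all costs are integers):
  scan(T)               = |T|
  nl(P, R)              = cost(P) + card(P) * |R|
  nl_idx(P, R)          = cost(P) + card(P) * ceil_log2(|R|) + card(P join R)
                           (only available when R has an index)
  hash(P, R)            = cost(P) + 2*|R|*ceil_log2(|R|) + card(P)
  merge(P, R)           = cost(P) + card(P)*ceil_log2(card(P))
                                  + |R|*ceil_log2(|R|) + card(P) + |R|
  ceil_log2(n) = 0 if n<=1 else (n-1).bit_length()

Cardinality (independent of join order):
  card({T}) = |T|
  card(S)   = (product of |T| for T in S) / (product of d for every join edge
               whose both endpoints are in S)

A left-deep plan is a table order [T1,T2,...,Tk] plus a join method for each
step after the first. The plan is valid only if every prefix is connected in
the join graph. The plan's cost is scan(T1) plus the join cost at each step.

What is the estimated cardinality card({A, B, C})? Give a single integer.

Tables in S: A(50), B(300), C(250)
Edges inside S: B-A(d=2), B-C(d=250), A-C(d=10)
numerator = 50 * 300 * 250 = 3750000
denominator = 2 * 250 * 10 = 5000
card(S) = 3750000 / 5000 = 750

750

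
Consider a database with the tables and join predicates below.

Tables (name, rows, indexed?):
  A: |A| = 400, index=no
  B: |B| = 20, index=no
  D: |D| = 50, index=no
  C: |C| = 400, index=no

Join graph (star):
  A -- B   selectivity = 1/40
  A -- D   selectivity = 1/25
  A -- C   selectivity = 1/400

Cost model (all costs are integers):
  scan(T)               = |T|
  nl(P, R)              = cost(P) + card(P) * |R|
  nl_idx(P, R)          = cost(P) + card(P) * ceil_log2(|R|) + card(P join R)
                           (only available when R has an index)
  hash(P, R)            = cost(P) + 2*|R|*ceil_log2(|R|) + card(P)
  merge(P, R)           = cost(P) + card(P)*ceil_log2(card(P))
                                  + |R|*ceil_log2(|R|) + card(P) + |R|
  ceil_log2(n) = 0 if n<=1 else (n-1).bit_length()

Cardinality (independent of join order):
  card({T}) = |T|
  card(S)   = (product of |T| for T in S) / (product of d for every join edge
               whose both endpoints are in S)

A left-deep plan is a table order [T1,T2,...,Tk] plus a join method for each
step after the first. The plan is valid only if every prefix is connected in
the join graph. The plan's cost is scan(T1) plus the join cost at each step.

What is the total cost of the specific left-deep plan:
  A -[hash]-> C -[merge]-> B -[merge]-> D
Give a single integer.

step 1: scan A: cost=400, card=400
step 2: join C via hash
    card(P join C) = 400*400/(400) = 400
    cost = 400 + 2*400*9 + 400 = 8000
step 3: join B via merge
    card(P join B) = 400*20/(40) = 200
    cost = 8000 + 400*9 + 20*5 + 400 + 20 = 12120
step 4: join D via merge
    card(P join D) = 200*50/(25) = 400
    cost = 12120 + 200*8 + 50*6 + 200 + 50 = 14270

14270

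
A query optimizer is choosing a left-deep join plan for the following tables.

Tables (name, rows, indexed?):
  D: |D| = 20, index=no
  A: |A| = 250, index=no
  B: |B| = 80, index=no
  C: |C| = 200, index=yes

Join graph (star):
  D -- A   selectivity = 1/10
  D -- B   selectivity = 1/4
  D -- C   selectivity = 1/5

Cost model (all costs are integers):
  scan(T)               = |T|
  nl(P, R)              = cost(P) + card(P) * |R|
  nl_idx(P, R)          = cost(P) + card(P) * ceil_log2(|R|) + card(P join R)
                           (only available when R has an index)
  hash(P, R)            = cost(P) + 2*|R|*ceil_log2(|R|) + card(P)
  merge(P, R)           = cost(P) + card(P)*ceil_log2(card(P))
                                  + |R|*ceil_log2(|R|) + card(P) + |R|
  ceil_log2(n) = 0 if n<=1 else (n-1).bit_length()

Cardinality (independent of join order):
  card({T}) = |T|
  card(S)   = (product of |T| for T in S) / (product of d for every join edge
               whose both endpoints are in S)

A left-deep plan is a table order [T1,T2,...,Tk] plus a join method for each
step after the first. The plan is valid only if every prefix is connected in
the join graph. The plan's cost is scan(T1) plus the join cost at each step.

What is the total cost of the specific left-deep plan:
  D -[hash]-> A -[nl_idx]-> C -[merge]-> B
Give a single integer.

step 1: scan D: cost=20, card=20
step 2: join A via hash
    card(P join A) = 20*250/(10) = 500
    cost = 20 + 2*250*8 + 20 = 4040
step 3: join C via nl_idx
    card(P join C) = 500*200/(5) = 20000
    cost = 4040 + 500*8 + 20000 = 28040
step 4: join B via merge
    card(P join B) = 20000*80/(4) = 400000
    cost = 28040 + 20000*15 + 80*7 + 20000 + 80 = 348680

348680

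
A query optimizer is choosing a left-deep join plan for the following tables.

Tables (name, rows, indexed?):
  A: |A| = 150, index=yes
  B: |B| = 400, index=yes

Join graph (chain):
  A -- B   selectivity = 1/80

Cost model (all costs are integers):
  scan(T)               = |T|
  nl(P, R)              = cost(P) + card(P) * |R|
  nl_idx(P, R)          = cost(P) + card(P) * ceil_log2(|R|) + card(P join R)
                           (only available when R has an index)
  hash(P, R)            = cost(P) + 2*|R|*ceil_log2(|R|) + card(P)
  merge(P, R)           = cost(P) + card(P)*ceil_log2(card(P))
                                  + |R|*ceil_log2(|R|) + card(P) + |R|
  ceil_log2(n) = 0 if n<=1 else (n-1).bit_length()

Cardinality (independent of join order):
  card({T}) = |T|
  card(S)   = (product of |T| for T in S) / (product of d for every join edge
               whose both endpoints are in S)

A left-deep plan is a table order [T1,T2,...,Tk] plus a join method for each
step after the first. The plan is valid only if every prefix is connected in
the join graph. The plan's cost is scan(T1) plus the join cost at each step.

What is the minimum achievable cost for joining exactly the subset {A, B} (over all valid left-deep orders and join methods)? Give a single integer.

Selinger DP over subsets of {A,B}:
  {A}: scan cost=150, card=150
  {B}: scan cost=400, card=400
  {AB}: card=750; try (B,nl_idx)→2250, (A,hash)→3200, (A,nl_idx)→4350, (B,merge)→5500, (A,merge)→5750, (B,hash)→7500 …(+2); best=2250 via (B,nl_idx)

2250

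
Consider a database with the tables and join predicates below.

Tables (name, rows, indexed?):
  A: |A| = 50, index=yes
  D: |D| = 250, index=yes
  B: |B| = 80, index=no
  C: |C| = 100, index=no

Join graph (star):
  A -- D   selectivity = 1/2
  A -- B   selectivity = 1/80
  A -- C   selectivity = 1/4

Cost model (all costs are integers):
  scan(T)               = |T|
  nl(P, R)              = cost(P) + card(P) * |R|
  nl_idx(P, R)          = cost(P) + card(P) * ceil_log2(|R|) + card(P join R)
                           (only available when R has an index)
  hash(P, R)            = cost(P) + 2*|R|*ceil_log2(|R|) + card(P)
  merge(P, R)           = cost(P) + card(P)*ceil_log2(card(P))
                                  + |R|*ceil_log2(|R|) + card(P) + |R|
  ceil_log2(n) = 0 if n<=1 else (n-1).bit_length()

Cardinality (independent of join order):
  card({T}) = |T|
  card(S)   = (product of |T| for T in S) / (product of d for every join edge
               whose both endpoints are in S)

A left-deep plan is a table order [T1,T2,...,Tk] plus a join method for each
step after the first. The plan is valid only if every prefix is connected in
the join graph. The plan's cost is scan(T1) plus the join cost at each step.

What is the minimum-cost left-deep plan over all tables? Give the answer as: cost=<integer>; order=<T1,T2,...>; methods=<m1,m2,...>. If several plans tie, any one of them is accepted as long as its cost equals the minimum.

Selinger DP (subsets sized 1..n):
  {A}: scan cost=50, card=50
  {D}: scan cost=250, card=250
  {B}: scan cost=80, card=80
  {C}: scan cost=100, card=100
  {AD}: card=6250; try (A,hash)→1100, (D,merge)→2650, (A,merge)→2850, (D,hash)→4100, (D,nl_idx)→6700, (A,nl_idx)→8000 …(+2); best=1100 via (A,hash)
  {AB}: card=50; try (A,nl_idx)→610, (A,hash)→760, (B,merge)→1040, (A,merge)→1070, (B,hash)→1220, (B,nl)→4050 …(+1); best=610 via (A,nl_idx)
  {AC}: card=1250; try (A,hash)→800, (C,merge)→1200, (A,merge)→1250, (C,hash)→1500, (A,nl_idx)→1950, (C,nl)→5050 …(+1); best=800 via (A,hash)
  {ABD}: card=6250; try (D,merge)→3210, (D,hash)→4660, (D,nl_idx)→7260, (B,hash)→8470, (D,nl)→13110, (B,merge)→89240 …(+1); best=3210 via (D,merge)
  {ACD}: card=156250; try (D,hash)→6050, (C,hash)→8750, (D,merge)→18050, (C,merge)→89400, (D,nl_idx)→167050, (D,nl)→313300 …(+1); best=6050 via (D,hash)
  {ABC}: card=1250; try (C,merge)→1760, (C,hash)→2060, (B,hash)→3170, (C,nl)→5610, (B,merge)→16440, (B,nl)→100800; best=1760 via (C,merge)
  {ABCD}: card=156250; try (D,hash)→7010, (C,hash)→10860, (D,merge)→19010, (C,merge)→91510, (B,hash)→163420, (D,nl_idx)→168010 …(+4); best=7010 via (D,hash)

cost=7010; order=B,A,C,D; methods=nl_idx,merge,hash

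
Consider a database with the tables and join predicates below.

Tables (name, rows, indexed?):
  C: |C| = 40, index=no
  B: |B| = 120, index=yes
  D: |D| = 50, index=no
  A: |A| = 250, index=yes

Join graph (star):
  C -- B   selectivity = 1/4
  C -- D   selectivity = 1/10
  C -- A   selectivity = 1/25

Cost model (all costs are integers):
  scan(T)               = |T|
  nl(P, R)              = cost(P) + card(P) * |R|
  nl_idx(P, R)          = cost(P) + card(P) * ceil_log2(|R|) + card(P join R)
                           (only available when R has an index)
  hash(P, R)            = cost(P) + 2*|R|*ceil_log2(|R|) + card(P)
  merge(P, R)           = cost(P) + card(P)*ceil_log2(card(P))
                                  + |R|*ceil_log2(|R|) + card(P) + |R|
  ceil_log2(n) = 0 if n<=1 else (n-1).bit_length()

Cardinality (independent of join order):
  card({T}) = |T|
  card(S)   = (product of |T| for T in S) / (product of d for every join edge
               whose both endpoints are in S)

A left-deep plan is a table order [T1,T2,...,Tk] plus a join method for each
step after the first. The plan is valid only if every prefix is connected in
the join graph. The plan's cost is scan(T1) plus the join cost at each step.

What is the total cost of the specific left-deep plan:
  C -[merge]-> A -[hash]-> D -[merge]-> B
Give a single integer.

28530

step 1: scan C: cost=40, card=40
step 2: join A via merge
    card(P join A) = 40*250/(25) = 400
    cost = 40 + 40*6 + 250*8 + 40 + 250 = 2570
step 3: join D via hash
    card(P join D) = 400*50/(10) = 2000
    cost = 2570 + 2*50*6 + 400 = 3570
step 4: join B via merge
    card(P join B) = 2000*120/(4) = 60000
    cost = 3570 + 2000*11 + 120*7 + 2000 + 120 = 28530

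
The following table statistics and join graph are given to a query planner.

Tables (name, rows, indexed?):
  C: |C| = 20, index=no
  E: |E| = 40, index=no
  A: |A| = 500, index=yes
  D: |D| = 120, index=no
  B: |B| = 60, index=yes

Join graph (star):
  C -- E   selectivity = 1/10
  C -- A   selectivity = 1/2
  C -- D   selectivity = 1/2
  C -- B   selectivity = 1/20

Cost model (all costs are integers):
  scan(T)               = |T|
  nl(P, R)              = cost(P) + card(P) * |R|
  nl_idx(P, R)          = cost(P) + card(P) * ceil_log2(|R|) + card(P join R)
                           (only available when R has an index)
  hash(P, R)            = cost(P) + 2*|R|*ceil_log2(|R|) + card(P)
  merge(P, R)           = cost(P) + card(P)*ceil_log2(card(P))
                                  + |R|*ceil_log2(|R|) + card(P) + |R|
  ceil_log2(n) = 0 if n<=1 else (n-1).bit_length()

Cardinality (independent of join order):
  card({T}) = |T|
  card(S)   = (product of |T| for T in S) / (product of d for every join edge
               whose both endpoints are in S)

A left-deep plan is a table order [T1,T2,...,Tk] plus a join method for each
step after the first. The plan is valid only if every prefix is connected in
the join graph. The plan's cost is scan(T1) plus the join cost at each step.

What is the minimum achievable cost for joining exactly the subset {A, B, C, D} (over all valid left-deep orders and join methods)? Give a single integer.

Selinger DP over subsets of {A,B,C,D}:
  {C}: scan cost=20, card=20
  {A}: scan cost=500, card=500
  {D}: scan cost=120, card=120
  {B}: scan cost=60, card=60
  {AC}: card=5000; try (C,hash)→1200, (A,merge)→5140, (A,nl_idx)→5200, (C,merge)→5620, (A,hash)→9040, (A,nl)→10020 …(+1); best=1200 via (C,hash)
  {CD}: card=1200; try (C,hash)→440, (D,merge)→1100, (C,merge)→1200, (D,hash)→1720, (D,nl)→2420, (C,nl)→2520; best=440 via (C,hash)
  {BC}: card=60; try (B,nl_idx)→200, (C,hash)→320, (B,merge)→560, (C,merge)→600, (B,hash)→760, (B,nl)→1220 …(+1); best=200 via (B,nl_idx)
  {ACD}: card=300000; try (D,hash)→7880, (A,hash)→10640, (A,merge)→19840, (D,merge)→72160, (A,nl_idx)→311240, (A,nl)→600440 …(+1); best=7880 via (D,hash)
  {ABC}: card=15000; try (A,merge)→5620, (B,hash)→6920, (A,hash)→9260, (A,nl_idx)→15740, (A,nl)→30200, (B,nl_idx)→46200 …(+2); best=5620 via (A,merge)
  {BCD}: card=3600; try (D,merge)→1580, (D,hash)→1940, (B,hash)→2360, (D,nl)→7400, (B,nl_idx)→11240, (B,merge)→15260 …(+1); best=1580 via (D,merge)
  {ABCD}: card=900000; try (A,hash)→14180, (D,hash)→22300, (A,merge)→53380, (D,merge)→231580, (B,hash)→308600, (A,nl_idx)→933980 …(+5); best=14180 via (A,hash)

14180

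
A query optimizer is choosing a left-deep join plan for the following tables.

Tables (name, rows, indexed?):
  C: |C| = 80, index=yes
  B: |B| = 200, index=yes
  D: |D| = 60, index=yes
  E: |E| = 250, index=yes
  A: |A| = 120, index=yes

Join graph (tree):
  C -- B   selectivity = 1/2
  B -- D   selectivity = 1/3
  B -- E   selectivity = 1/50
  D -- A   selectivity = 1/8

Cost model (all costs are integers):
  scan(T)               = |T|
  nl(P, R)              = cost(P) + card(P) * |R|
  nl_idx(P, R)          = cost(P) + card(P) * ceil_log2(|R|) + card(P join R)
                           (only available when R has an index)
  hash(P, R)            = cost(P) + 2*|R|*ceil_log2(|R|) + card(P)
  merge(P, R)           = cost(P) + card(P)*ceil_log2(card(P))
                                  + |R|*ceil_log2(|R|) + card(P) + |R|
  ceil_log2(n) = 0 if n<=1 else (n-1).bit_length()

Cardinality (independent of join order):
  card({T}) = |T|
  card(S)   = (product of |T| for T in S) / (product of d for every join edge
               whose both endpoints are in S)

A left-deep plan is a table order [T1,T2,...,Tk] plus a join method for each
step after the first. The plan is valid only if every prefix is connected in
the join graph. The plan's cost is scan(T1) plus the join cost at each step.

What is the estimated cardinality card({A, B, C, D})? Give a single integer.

Tables in S: A(120), B(200), C(80), D(60)
Edges inside S: C-B(d=2), B-D(d=3), D-A(d=8)
numerator = 120 * 200 * 80 * 60 = 115200000
denominator = 2 * 3 * 8 = 48
card(S) = 115200000 / 48 = 2400000

2400000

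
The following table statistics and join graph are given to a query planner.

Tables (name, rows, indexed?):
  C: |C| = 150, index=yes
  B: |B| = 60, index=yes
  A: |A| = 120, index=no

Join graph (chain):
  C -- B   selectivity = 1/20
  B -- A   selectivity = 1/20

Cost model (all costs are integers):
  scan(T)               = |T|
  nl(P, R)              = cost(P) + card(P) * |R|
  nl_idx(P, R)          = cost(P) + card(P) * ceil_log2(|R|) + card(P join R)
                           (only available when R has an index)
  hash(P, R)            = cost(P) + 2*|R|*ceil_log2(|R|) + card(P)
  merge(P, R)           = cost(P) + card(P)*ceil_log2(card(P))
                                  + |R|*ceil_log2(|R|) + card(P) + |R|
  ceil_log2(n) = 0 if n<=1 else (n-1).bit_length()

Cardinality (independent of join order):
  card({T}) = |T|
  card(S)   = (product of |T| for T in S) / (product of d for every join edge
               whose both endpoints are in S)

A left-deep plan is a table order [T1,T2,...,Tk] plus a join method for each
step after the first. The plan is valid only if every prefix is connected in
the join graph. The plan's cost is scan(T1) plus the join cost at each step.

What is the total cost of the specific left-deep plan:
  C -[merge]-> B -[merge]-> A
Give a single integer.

7380

step 1: scan C: cost=150, card=150
step 2: join B via merge
    card(P join B) = 150*60/(20) = 450
    cost = 150 + 150*8 + 60*6 + 150 + 60 = 1920
step 3: join A via merge
    card(P join A) = 450*120/(20) = 2700
    cost = 1920 + 450*9 + 120*7 + 450 + 120 = 7380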